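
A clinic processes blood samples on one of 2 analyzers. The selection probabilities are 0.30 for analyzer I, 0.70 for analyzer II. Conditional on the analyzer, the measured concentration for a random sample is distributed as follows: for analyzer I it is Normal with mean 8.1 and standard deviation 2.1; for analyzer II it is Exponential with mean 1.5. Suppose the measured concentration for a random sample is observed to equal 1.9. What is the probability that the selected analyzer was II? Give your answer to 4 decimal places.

0.9945

Likelihoods f(1.9 | ·): I: 0.00243173; II: 0.187846.
Posterior ∝ prior × likelihood. Numerator for II: 0.7·0.187846 = 0.131492.
Normalizing constant: 0.3·0.00243173 + 0.7·0.187846 = 0.132222.
P(II | observation) = 0.131492 / 0.132222 = 0.994483.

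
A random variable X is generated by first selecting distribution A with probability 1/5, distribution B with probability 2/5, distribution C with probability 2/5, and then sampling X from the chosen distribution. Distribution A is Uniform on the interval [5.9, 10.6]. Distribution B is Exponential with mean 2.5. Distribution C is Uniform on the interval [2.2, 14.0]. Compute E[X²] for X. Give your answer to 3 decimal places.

For each component E[X²] = Var + (mean)², giving A: 69.9033; B: 12.5; C: 77.2133.
Overall E[X²] = 0.2·69.9033 + 0.4·12.5 + 0.4·77.2133 = 49.866.

49.866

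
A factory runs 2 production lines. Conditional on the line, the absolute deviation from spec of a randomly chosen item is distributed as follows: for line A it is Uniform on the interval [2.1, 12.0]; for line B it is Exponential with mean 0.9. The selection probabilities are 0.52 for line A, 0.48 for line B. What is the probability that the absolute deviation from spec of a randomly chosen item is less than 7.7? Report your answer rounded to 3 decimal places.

Conditional on each line, P(X < 7.7): A: 0.565657; B: 0.999808.
By total probability, P(X < 7.7) = 0.52·0.565657 + 0.48·0.999808 = 0.774049.

0.774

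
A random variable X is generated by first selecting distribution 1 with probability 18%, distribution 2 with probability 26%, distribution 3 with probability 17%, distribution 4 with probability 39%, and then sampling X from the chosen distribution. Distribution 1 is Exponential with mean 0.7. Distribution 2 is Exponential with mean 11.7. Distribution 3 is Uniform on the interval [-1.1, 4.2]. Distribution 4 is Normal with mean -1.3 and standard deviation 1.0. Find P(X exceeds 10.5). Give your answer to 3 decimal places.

Conditional on each component, P(X > 10.5): 1: 3.05902e-07; 2: 0.407613; 3: 0; 4: 0.
By total probability, P(X > 10.5) = 0.18·3.05902e-07 + 0.26·0.407613 + 0.17·0 + 0.39·0 = 0.10598.

0.106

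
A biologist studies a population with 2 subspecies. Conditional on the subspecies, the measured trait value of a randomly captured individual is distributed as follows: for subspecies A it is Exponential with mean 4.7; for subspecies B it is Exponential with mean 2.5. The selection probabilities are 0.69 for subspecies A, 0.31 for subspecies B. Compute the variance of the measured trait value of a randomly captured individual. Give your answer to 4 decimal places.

18.2149

Per component, A: μ=4.7, E[X²]=44.18; B: μ=2.5, E[X²]=12.5.
E[X] = 0.69·4.7 + 0.31·2.5 = 4.018.
E[X²] = 0.69·44.18 + 0.31·12.5 = 34.3592.
Var(X) = E[X²] − (E[X])² = 34.3592 − 16.1443 = 18.2149.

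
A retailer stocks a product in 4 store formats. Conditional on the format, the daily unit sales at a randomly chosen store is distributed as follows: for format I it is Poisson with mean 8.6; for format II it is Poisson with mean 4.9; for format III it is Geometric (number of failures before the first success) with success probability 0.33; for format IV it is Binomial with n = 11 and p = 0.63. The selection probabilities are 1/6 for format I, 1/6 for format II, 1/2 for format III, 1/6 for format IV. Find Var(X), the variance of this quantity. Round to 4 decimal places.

12.6094

Per component, I: μ=8.6, E[X²]=82.56; II: μ=4.9, E[X²]=28.91; III: μ=2.0303, E[X²]=10.2746; IV: μ=6.93, E[X²]=50.589.
E[X] = 0.166667·8.6 + 0.166667·4.9 + 0.5·2.0303 + 0.166667·6.93 = 4.42015.
E[X²] = 0.166667·82.56 + 0.166667·28.91 + 0.5·10.2746 + 0.166667·50.589 = 32.1471.
Var(X) = E[X²] − (E[X])² = 32.1471 − 19.5377 = 12.6094.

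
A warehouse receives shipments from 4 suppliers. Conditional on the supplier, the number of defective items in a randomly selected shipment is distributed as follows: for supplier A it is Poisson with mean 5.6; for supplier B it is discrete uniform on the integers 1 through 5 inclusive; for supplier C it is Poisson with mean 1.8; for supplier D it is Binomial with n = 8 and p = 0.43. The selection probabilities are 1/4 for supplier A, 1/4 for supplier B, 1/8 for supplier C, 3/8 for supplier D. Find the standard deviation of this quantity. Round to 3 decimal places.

Per component, A: μ=5.6, E[X²]=36.96; B: μ=3, E[X²]=11; C: μ=1.8, E[X²]=5.04; D: μ=3.44, E[X²]=13.7944.
E[X] = 0.25·5.6 + 0.25·3 + 0.125·1.8 + 0.375·3.44 = 3.665.
E[X²] = 0.25·36.96 + 0.25·11 + 0.125·5.04 + 0.375·13.7944 = 17.7929.
Var(X) = E[X²] − (E[X])² = 17.7929 − 13.4322 = 4.36067.
SD(X) = √4.36067 = 2.08822.

2.088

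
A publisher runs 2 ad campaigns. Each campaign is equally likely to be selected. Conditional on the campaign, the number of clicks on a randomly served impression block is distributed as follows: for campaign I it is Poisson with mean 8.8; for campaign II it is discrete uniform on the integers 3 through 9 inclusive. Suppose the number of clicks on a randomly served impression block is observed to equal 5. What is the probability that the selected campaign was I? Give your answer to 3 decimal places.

0.317

Likelihoods P(X=5 | ·): I: 0.0662889; II: 0.142857.
Posterior ∝ prior × likelihood. Numerator for I: 0.5·0.0662889 = 0.0331444.
Normalizing constant: 0.5·0.0662889 + 0.5·0.142857 = 0.104573.
P(I | observation) = 0.0331444 / 0.104573 = 0.31695.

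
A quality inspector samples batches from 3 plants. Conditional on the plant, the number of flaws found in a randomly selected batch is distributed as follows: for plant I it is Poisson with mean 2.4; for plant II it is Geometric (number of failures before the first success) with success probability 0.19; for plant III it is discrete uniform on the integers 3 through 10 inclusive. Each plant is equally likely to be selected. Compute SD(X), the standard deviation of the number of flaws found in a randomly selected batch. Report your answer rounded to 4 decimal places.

Per component, I: μ=2.4, E[X²]=8.16; II: μ=4.26316, E[X²]=40.6122; III: μ=6.5, E[X²]=47.5.
E[X] = 0.333333·2.4 + 0.333333·4.26316 + 0.333333·6.5 = 4.38772.
E[X²] = 0.333333·8.16 + 0.333333·40.6122 + 0.333333·47.5 = 32.0907.
Var(X) = E[X²] − (E[X])² = 32.0907 − 19.2521 = 12.8386.
SD(X) = √12.8386 = 3.58311.

3.5831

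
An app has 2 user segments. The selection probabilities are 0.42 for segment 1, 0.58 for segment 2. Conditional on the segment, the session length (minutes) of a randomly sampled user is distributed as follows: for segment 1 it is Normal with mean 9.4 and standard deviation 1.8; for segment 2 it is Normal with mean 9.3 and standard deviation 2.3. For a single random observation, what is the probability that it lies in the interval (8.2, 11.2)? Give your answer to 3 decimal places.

Conditional on each segment, P(8.2 < X < 11.2): 1: 0.588852; 2: 0.47939.
By total probability, P(8.2 < X < 11.2) = 0.42·0.588852 + 0.58·0.47939 = 0.525364.

0.525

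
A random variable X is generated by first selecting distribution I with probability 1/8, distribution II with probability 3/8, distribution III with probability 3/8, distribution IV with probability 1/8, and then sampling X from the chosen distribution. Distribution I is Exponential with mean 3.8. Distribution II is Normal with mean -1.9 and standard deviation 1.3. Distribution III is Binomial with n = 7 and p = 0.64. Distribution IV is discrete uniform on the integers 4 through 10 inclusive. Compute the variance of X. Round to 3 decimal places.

14.983

Per component, I: μ=3.8, E[X²]=28.88; II: μ=-1.9, E[X²]=5.3; III: μ=4.48, E[X²]=21.6832; IV: μ=7, E[X²]=53.
E[X] = 0.125·3.8 + 0.375·-1.9 + 0.375·4.48 + 0.125·7 = 2.3175.
E[X²] = 0.125·28.88 + 0.375·5.3 + 0.375·21.6832 + 0.125·53 = 20.3537.
Var(X) = E[X²] − (E[X])² = 20.3537 − 5.37081 = 14.9829.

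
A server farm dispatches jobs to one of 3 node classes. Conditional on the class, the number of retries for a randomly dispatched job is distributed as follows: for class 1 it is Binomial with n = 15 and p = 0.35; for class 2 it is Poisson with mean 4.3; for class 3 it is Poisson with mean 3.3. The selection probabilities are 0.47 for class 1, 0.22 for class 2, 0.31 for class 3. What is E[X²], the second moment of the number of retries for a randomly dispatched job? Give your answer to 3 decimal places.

For each component E[X²] = Var + (mean)², giving 1: 30.975; 2: 22.79; 3: 14.19.
Overall E[X²] = 0.47·30.975 + 0.22·22.79 + 0.31·14.19 = 23.9709.

23.971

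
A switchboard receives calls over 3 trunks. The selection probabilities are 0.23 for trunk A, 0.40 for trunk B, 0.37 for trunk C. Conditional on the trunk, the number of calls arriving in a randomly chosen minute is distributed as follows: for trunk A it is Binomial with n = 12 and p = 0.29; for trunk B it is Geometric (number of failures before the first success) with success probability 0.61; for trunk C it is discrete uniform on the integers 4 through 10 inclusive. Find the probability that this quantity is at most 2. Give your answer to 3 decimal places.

Conditional on each trunk, P(X ≤ 2): A: 0.277526; B: 0.940681; C: 0.
By total probability, P(X ≤ 2) = 0.23·0.277526 + 0.4·0.940681 + 0.37·0 = 0.440103.

0.440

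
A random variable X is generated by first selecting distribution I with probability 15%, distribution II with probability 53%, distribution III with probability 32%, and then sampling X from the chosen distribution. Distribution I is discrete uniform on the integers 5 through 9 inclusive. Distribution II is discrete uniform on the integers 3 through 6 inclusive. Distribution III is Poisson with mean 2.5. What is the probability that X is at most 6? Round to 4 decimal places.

Conditional on each component, P(X ≤ 6): I: 0.4; II: 1; III: 0.985813.
By total probability, P(X ≤ 6) = 0.15·0.4 + 0.53·1 + 0.32·0.985813 = 0.90546.

0.9055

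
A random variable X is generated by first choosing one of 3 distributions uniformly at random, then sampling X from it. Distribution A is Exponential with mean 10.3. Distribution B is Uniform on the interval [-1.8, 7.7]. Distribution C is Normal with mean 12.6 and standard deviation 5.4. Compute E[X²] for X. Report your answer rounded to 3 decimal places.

138.774

For each component E[X²] = Var + (mean)², giving A: 212.18; B: 16.2233; C: 187.92.
Overall E[X²] = 0.333333·212.18 + 0.333333·16.2233 + 0.333333·187.92 = 138.774.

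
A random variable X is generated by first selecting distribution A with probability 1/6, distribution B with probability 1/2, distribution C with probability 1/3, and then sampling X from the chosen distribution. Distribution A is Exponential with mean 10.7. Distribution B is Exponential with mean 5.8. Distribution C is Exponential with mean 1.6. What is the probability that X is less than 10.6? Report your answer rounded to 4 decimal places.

0.8573

Conditional on each component, P(X < 10.6): A: 0.628666; B: 0.839199; C: 0.998673.
By total probability, P(X < 10.6) = 0.166667·0.628666 + 0.5·0.839199 + 0.333333·0.998673 = 0.857268.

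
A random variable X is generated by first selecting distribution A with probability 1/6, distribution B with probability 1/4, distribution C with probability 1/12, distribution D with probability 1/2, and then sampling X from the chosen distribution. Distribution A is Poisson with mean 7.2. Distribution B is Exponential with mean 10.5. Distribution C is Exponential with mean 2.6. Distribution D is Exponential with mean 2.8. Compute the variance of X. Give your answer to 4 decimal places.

44.3199

Per component, A: μ=7.2, E[X²]=59.04; B: μ=10.5, E[X²]=220.5; C: μ=2.6, E[X²]=13.52; D: μ=2.8, E[X²]=15.68.
E[X] = 0.166667·7.2 + 0.25·10.5 + 0.0833333·2.6 + 0.5·2.8 = 5.44167.
E[X²] = 0.166667·59.04 + 0.25·220.5 + 0.0833333·13.52 + 0.5·15.68 = 73.9317.
Var(X) = E[X²] − (E[X])² = 73.9317 − 29.6117 = 44.3199.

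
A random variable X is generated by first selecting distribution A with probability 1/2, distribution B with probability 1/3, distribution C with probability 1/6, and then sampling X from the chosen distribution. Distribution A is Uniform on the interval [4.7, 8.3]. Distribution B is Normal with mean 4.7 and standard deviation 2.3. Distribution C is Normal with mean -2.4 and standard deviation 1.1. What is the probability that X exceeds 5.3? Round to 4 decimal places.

Conditional on each component, P(X > 5.3): A: 0.833333; B: 0.397097; C: 1.27987e-12.
By total probability, P(X > 5.3) = 0.5·0.833333 + 0.333333·0.397097 + 0.166667·1.27987e-12 = 0.549032.

0.5490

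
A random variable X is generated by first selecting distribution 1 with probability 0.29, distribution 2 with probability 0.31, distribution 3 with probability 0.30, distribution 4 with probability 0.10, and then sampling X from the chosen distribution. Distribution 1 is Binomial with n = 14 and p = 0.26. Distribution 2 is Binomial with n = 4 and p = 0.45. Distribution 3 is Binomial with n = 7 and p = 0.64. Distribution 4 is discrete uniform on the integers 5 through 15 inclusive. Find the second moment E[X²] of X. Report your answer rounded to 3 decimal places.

For each component E[X²] = Var + (mean)², giving 1: 15.9432; 2: 4.23; 3: 21.6832; 4: 110.
Overall E[X²] = 0.29·15.9432 + 0.31·4.23 + 0.3·21.6832 + 0.1·110 = 23.4398.

23.440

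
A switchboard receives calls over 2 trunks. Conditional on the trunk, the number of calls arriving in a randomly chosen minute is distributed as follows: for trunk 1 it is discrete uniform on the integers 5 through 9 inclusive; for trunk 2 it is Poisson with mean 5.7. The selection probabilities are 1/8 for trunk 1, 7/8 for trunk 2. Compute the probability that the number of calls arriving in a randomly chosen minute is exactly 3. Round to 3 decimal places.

0.090

Conditional on each trunk, P(X = 3): 1: 0; 2: 0.103275.
By total probability, P(X = 3) = 0.125·0 + 0.875·0.103275 = 0.0903655.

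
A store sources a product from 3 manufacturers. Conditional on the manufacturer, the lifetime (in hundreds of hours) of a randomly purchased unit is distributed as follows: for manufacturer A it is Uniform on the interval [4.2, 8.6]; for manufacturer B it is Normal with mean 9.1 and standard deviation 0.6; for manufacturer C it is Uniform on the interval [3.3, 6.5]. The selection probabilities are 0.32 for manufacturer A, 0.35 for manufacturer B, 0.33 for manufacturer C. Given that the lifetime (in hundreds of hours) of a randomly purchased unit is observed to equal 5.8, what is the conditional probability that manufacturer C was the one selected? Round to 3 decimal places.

0.586

Likelihoods f(5.8 | ·): A: 0.227273; B: 1.79496e-07; C: 0.3125.
Posterior ∝ prior × likelihood. Numerator for C: 0.33·0.3125 = 0.103125.
Normalizing constant: 0.32·0.227273 + 0.35·1.79496e-07 + 0.33·0.3125 = 0.175852.
P(C | observation) = 0.103125 / 0.175852 = 0.58643.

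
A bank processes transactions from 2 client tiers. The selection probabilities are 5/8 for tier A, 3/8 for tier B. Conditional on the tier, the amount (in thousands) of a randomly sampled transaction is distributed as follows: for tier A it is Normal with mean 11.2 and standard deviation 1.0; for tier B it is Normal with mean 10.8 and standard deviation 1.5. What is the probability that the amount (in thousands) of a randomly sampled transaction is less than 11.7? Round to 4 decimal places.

Conditional on each tier, P(X < 11.7): A: 0.691462; B: 0.725747.
By total probability, P(X < 11.7) = 0.625·0.691462 + 0.375·0.725747 = 0.704319.

0.7043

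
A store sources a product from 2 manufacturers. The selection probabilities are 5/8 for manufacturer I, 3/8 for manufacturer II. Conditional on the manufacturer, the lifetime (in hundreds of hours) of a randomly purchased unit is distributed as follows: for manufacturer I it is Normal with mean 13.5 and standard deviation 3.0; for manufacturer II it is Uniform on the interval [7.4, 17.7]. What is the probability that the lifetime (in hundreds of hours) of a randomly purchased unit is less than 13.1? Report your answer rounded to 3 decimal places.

Conditional on each manufacturer, P(X < 13.1): I: 0.446965; II: 0.553398.
By total probability, P(X < 13.1) = 0.625·0.446965 + 0.375·0.553398 = 0.486877.

0.487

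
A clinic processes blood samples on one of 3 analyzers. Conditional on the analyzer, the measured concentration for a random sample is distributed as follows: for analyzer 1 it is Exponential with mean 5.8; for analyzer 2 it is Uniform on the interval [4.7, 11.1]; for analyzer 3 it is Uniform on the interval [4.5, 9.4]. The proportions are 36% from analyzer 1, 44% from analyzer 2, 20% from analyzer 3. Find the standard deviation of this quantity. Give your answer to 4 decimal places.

Per component, 1: μ=5.8, E[X²]=67.28; 2: μ=7.9, E[X²]=65.8233; 3: μ=6.95, E[X²]=50.3033.
E[X] = 0.36·5.8 + 0.44·7.9 + 0.2·6.95 = 6.954.
E[X²] = 0.36·67.28 + 0.44·65.8233 + 0.2·50.3033 = 63.2437.
Var(X) = E[X²] − (E[X])² = 63.2437 − 48.3581 = 14.8856.
SD(X) = √14.8856 = 3.85819.

3.8582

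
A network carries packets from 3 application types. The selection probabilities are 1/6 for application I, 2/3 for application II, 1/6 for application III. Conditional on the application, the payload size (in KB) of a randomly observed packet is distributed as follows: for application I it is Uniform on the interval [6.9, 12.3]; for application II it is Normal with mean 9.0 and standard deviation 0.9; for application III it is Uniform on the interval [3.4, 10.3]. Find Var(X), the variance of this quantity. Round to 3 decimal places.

2.370

Per component, I: μ=9.6, E[X²]=94.59; II: μ=9, E[X²]=81.81; III: μ=6.85, E[X²]=50.89.
E[X] = 0.166667·9.6 + 0.666667·9 + 0.166667·6.85 = 8.74167.
E[X²] = 0.166667·94.59 + 0.666667·81.81 + 0.166667·50.89 = 78.7867.
Var(X) = E[X²] − (E[X])² = 78.7867 − 76.4167 = 2.36993.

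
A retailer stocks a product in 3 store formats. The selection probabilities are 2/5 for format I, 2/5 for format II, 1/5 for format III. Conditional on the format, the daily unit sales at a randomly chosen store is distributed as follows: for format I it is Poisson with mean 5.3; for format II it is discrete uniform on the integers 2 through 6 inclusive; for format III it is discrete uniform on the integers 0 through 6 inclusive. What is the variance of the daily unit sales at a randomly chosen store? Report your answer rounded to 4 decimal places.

4.4936

Per component, I: μ=5.3, E[X²]=33.39; II: μ=4, E[X²]=18; III: μ=3, E[X²]=13.
E[X] = 0.4·5.3 + 0.4·4 + 0.2·3 = 4.32.
E[X²] = 0.4·33.39 + 0.4·18 + 0.2·13 = 23.156.
Var(X) = E[X²] − (E[X])² = 23.156 − 18.6624 = 4.4936.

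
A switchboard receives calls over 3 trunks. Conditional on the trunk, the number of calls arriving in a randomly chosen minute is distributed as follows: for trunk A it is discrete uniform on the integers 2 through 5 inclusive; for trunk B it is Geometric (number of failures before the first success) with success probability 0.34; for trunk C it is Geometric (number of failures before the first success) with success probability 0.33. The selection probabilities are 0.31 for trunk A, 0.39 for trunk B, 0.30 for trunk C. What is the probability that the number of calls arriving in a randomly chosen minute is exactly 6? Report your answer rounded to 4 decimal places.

0.0199

Conditional on each trunk, P(X = 6): A: 0; B: 0.0281023; C: 0.0298513.
By total probability, P(X = 6) = 0.31·0 + 0.39·0.0281023 + 0.3·0.0298513 = 0.0199153.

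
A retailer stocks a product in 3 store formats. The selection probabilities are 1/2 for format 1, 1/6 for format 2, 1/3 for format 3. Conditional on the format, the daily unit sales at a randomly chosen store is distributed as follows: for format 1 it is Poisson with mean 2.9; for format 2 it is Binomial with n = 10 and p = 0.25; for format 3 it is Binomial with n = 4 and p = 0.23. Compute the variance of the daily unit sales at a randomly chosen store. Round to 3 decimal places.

2.804

Per component, 1: μ=2.9, E[X²]=11.31; 2: μ=2.5, E[X²]=8.125; 3: μ=0.92, E[X²]=1.5548.
E[X] = 0.5·2.9 + 0.166667·2.5 + 0.333333·0.92 = 2.17333.
E[X²] = 0.5·11.31 + 0.166667·8.125 + 0.333333·1.5548 = 7.52743.
Var(X) = E[X²] − (E[X])² = 7.52743 − 4.72338 = 2.80406.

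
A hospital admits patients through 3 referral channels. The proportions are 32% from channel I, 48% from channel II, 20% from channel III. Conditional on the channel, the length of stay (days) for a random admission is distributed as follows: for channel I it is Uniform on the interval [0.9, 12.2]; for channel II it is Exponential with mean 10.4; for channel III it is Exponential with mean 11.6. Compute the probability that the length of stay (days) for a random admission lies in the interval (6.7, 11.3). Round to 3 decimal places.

0.257

Conditional on each channel, P(6.7 < X < 11.3): I: 0.40708; II: 0.187684; III: 0.183734.
By total probability, P(6.7 < X < 11.3) = 0.32·0.40708 + 0.48·0.187684 + 0.2·0.183734 = 0.257101.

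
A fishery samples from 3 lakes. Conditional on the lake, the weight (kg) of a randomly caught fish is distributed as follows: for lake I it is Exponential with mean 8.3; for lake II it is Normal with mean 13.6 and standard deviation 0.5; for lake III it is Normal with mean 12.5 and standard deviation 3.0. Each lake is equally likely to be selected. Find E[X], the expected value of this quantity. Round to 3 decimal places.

Component means — I: 8.3; II: 13.6; III: 12.5.
E[X] = 0.333333·8.3 + 0.333333·13.6 + 0.333333·12.5 = 11.4667.

11.467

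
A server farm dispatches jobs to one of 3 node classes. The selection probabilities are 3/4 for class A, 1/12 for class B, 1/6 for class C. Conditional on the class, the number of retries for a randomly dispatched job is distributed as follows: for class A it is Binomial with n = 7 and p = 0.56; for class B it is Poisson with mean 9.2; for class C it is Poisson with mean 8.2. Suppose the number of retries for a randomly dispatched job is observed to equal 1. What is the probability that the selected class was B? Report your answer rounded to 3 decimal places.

Likelihoods P(X=1 | ·): A: 0.0284448; B: 0.000929562; C: 0.00225216.
Posterior ∝ prior × likelihood. Numerator for B: 0.0833333·0.000929562 = 7.74635e-05.
Normalizing constant: 0.75·0.0284448 + 0.0833333·0.000929562 + 0.166667·0.00225216 = 0.0217864.
P(B | observation) = 7.74635e-05 / 0.0217864 = 0.00355559.

0.004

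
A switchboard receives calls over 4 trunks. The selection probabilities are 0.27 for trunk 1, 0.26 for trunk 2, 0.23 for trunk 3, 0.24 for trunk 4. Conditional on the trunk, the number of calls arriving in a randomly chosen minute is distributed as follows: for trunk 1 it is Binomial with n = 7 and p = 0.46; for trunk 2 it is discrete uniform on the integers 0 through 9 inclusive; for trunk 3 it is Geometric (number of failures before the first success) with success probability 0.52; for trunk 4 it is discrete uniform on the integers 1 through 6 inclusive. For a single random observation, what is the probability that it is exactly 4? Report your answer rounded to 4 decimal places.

0.1390

Conditional on each trunk, P(X = 4): 1: 0.246763; 2: 0.1; 3: 0.0276038; 4: 0.166667.
By total probability, P(X = 4) = 0.27·0.246763 + 0.26·0.1 + 0.23·0.0276038 + 0.24·0.166667 = 0.138975.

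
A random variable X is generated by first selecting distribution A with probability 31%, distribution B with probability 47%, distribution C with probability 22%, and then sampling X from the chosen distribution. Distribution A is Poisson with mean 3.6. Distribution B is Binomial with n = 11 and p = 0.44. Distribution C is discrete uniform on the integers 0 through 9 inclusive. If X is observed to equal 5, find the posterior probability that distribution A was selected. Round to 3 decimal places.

Likelihoods P(X=5 | ·): A: 0.13768; B: 0.234981; C: 0.1.
Posterior ∝ prior × likelihood. Numerator for A: 0.31·0.13768 = 0.0426808.
Normalizing constant: 0.31·0.13768 + 0.47·0.234981 + 0.22·0.1 = 0.175122.
P(A | observation) = 0.0426808 / 0.175122 = 0.24372.

0.244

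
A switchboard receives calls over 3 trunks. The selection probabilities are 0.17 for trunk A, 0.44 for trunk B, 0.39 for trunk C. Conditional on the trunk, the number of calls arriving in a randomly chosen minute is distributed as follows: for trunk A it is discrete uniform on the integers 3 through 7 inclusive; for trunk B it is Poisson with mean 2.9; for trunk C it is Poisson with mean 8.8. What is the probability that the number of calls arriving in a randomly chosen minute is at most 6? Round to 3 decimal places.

Conditional on each trunk, P(X ≤ 6): A: 0.8; B: 0.971283; C: 0.22561.
By total probability, P(X ≤ 6) = 0.17·0.8 + 0.44·0.971283 + 0.39·0.22561 = 0.651353.

0.651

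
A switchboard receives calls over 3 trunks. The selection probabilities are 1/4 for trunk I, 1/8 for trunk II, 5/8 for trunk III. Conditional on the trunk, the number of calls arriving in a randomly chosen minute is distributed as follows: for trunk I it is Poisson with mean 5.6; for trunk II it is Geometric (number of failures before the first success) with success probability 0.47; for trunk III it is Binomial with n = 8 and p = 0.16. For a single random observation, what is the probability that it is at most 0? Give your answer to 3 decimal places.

0.215

Conditional on each trunk, P(X ≤ 0): I: 0.00369786; II: 0.47; III: 0.247876.
By total probability, P(X ≤ 0) = 0.25·0.00369786 + 0.125·0.47 + 0.625·0.247876 = 0.214597.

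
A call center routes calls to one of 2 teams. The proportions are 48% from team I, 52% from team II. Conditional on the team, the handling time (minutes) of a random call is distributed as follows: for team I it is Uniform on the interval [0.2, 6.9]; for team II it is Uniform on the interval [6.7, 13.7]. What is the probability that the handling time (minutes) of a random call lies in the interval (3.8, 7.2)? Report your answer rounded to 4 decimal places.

Conditional on each team, P(3.8 < X < 7.2): I: 0.462687; II: 0.0714286.
By total probability, P(3.8 < X < 7.2) = 0.48·0.462687 + 0.52·0.0714286 = 0.259232.

0.2592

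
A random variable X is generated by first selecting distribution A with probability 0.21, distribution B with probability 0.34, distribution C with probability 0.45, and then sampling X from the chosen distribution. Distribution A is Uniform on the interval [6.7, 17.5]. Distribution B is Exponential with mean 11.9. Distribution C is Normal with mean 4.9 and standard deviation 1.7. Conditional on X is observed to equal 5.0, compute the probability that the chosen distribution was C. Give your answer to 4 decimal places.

Likelihoods f(5.0 | ·): A: 0; B: 0.0552047; C: 0.234266.
Posterior ∝ prior × likelihood. Numerator for C: 0.45·0.234266 = 0.10542.
Normalizing constant: 0.21·0 + 0.34·0.0552047 + 0.45·0.234266 = 0.124189.
P(C | observation) = 0.10542 / 0.124189 = 0.848863.

0.8489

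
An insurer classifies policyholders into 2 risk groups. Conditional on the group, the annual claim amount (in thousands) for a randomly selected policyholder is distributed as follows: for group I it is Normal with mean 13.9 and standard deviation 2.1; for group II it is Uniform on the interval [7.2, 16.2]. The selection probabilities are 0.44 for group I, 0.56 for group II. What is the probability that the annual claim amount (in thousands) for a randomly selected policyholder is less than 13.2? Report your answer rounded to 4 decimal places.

0.5359

Conditional on each group, P(X < 13.2): I: 0.369441; II: 0.666667.
By total probability, P(X < 13.2) = 0.44·0.369441 + 0.56·0.666667 = 0.535888.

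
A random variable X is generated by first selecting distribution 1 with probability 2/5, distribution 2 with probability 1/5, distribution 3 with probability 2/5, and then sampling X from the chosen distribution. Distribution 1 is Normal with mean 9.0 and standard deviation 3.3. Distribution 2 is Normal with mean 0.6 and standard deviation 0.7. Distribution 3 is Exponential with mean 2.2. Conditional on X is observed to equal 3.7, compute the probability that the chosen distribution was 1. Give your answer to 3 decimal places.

Likelihoods f(3.7 | ·): 1: 0.0332874; 2: 3.14099e-05; 3: 0.0845616.
Posterior ∝ prior × likelihood. Numerator for 1: 0.4·0.0332874 = 0.013315.
Normalizing constant: 0.4·0.0332874 + 0.2·3.14099e-05 + 0.4·0.0845616 = 0.0471459.
P(1 | observation) = 0.013315 / 0.0471459 = 0.282421.

0.282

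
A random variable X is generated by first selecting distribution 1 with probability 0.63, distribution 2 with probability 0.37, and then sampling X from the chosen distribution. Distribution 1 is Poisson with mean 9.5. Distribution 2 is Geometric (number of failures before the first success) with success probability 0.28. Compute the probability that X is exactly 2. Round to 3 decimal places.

0.056

Conditional on each component, P(X = 2): 1: 0.00337769; 2: 0.145152.
By total probability, P(X = 2) = 0.63·0.00337769 + 0.37·0.145152 = 0.0558342.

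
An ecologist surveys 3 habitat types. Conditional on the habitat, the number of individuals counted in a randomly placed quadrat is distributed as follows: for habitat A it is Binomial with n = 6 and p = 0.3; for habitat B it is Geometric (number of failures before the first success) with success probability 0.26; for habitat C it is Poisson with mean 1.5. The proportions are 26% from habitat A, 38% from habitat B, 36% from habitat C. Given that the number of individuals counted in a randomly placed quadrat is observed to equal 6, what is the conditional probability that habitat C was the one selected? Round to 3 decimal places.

0.072

Likelihoods P(X=6 | ·): A: 0.000729; B: 0.0426937; C: 0.00352999.
Posterior ∝ prior × likelihood. Numerator for C: 0.36·0.00352999 = 0.0012708.
Normalizing constant: 0.26·0.000729 + 0.38·0.0426937 + 0.36·0.00352999 = 0.0176839.
P(C | observation) = 0.0012708 / 0.0176839 = 0.0718616.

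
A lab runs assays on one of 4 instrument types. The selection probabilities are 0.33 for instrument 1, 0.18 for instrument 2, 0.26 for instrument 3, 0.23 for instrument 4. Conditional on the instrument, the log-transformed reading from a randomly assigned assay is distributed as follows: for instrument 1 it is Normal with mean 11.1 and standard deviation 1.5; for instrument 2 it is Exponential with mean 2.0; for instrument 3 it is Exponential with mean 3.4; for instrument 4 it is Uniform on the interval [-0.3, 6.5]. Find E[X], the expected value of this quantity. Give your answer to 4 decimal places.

5.6200

Component means — 1: 11.1; 2: 2; 3: 3.4; 4: 3.1.
E[X] = 0.33·11.1 + 0.18·2 + 0.26·3.4 + 0.23·3.1 = 5.62.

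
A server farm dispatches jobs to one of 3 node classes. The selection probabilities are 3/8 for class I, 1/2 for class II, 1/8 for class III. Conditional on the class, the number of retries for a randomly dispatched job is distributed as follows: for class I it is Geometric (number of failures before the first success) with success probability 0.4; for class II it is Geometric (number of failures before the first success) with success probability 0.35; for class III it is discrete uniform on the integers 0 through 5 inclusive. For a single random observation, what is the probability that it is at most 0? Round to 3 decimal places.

0.346

Conditional on each class, P(X ≤ 0): I: 0.4; II: 0.35; III: 0.166667.
By total probability, P(X ≤ 0) = 0.375·0.4 + 0.5·0.35 + 0.125·0.166667 = 0.345833.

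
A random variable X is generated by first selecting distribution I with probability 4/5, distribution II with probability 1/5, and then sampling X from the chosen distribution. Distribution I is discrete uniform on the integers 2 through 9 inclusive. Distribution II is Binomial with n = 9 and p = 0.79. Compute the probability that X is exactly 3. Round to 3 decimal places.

Conditional on each component, P(X = 3): I: 0.125; II: 0.00355203.
By total probability, P(X = 3) = 0.8·0.125 + 0.2·0.00355203 = 0.10071.

0.101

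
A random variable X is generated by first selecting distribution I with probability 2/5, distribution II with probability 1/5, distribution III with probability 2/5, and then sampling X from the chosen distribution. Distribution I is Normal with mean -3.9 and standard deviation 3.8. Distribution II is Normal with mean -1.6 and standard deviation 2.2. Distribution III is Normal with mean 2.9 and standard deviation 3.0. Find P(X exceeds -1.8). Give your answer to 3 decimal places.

Conditional on each component, P(X > -1.8): I: 0.290258; II: 0.536218; III: 0.941404.
By total probability, P(X > -1.8) = 0.4·0.290258 + 0.2·0.536218 + 0.4·0.941404 = 0.599908.

0.600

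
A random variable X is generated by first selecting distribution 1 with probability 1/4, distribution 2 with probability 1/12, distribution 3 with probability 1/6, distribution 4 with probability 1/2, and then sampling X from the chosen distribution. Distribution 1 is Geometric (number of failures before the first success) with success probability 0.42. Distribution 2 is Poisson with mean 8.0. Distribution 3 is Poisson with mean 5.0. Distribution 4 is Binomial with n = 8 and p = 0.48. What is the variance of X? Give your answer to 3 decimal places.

Per component, 1: μ=1.38095, E[X²]=5.19501; 2: μ=8, E[X²]=72; 3: μ=5, E[X²]=30; 4: μ=3.84, E[X²]=16.7424.
E[X] = 0.25·1.38095 + 0.0833333·8 + 0.166667·5 + 0.5·3.84 = 3.76524.
E[X²] = 0.25·5.19501 + 0.0833333·72 + 0.166667·30 + 0.5·16.7424 = 20.67.
Var(X) = E[X²] − (E[X])² = 20.67 − 14.177 = 6.49293.

6.493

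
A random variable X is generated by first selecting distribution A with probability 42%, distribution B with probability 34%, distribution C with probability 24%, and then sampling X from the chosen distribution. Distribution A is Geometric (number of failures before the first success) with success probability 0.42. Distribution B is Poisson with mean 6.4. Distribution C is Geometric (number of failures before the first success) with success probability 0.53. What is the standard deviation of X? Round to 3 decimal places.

Per component, A: μ=1.38095, E[X²]=5.19501; B: μ=6.4, E[X²]=47.36; C: μ=0.886792, E[X²]=2.45959.
E[X] = 0.42·1.38095 + 0.34·6.4 + 0.24·0.886792 = 2.96883.
E[X²] = 0.42·5.19501 + 0.34·47.36 + 0.24·2.45959 = 18.8746.
Var(X) = E[X²] − (E[X])² = 18.8746 − 8.81395 = 10.0607.
SD(X) = √10.0607 = 3.17185.

3.172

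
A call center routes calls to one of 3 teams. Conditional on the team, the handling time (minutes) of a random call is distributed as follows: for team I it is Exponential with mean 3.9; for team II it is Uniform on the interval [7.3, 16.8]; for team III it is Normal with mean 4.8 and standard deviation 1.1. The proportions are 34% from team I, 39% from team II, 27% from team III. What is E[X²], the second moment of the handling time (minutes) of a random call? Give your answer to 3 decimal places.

For each component E[X²] = Var + (mean)², giving I: 30.42; II: 152.723; III: 24.25.
Overall E[X²] = 0.34·30.42 + 0.39·152.723 + 0.27·24.25 = 76.4524.

76.452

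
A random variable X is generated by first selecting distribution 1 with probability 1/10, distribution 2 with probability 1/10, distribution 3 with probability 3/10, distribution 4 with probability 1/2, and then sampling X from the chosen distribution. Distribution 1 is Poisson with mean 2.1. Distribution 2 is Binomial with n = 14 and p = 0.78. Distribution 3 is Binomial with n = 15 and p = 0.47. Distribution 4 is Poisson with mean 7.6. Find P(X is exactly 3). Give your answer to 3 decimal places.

0.044

Conditional on each component, P(X = 3): 1: 0.189011; 2: 1.00933e-05; 3: 0.0232068; 4: 0.0366144.
By total probability, P(X = 3) = 0.1·0.189011 + 0.1·1.00933e-05 + 0.3·0.0232068 + 0.5·0.0366144 = 0.0441714.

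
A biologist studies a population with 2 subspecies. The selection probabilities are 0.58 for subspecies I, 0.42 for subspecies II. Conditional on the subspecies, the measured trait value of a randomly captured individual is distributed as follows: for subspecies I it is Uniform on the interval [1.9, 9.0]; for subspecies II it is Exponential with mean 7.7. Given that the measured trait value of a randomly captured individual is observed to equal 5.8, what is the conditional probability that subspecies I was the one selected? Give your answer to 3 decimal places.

Likelihoods f(5.8 | ·): I: 0.140845; II: 0.0611475.
Posterior ∝ prior × likelihood. Numerator for I: 0.58·0.140845 = 0.0816901.
Normalizing constant: 0.58·0.140845 + 0.42·0.0611475 = 0.107372.
P(I | observation) = 0.0816901 / 0.107372 = 0.760814.

0.761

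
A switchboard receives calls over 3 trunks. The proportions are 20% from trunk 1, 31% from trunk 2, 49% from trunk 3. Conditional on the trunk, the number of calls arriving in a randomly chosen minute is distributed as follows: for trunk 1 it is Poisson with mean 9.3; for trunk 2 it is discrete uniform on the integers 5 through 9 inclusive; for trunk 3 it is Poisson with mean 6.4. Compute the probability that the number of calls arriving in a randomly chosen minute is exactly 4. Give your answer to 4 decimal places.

0.0626

Conditional on each trunk, P(X = 4): 1: 0.0284959; 2: 0; 3: 0.116151.
By total probability, P(X = 4) = 0.2·0.0284959 + 0.31·0 + 0.49·0.116151 = 0.0626133.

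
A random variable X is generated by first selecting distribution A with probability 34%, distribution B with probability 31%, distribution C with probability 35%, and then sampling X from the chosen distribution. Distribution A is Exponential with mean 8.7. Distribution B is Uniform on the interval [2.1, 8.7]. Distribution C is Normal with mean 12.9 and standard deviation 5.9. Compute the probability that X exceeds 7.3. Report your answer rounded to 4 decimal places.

Conditional on each component, P(X > 7.3): A: 0.432108; B: 0.212121; C: 0.828728.
By total probability, P(X > 7.3) = 0.34·0.432108 + 0.31·0.212121 + 0.35·0.828728 = 0.502729.

0.5027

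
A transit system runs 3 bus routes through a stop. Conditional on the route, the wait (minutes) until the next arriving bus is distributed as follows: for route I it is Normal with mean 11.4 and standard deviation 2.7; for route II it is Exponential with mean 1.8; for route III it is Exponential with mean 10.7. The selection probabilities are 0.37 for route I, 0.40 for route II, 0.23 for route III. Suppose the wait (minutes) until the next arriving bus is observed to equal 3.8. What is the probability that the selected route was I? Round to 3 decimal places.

0.024

Likelihoods f(3.8 | ·): I: 0.00281222; II: 0.0672796; III: 0.065521.
Posterior ∝ prior × likelihood. Numerator for I: 0.37·0.00281222 = 0.00104052.
Normalizing constant: 0.37·0.00281222 + 0.4·0.0672796 + 0.23·0.065521 = 0.0430222.
P(I | observation) = 0.00104052 / 0.0430222 = 0.0241857.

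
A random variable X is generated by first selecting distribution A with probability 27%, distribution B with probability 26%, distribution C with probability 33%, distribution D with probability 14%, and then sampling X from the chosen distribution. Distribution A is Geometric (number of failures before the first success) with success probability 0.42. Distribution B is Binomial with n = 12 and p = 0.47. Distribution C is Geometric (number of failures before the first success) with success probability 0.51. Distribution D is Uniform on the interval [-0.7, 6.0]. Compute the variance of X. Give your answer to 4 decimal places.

Per component, A: μ=1.38095, E[X²]=5.19501; B: μ=5.64, E[X²]=34.7988; C: μ=0.960784, E[X²]=2.807; D: μ=2.65, E[X²]=10.7633.
E[X] = 0.27·1.38095 + 0.26·5.64 + 0.33·0.960784 + 0.14·2.65 = 2.52732.
E[X²] = 0.27·5.19501 + 0.26·34.7988 + 0.33·2.807 + 0.14·10.7633 = 12.8835.
Var(X) = E[X²] − (E[X])² = 12.8835 − 6.38733 = 6.49619.

6.4962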